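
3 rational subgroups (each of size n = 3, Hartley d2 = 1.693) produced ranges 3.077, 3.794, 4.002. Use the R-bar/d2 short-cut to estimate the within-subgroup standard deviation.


R_bar = (3.077 + 3.794 + 4.002) / 3
R_bar = 10.873 / 3 = 3.6243333
sigma_hat = R_bar / d2 = 3.6243333 / 1.693 = 2.1408

2.1408


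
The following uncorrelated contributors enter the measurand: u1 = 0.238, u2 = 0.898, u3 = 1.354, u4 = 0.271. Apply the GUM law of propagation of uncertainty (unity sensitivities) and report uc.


uc = sqrt(0.238^2 + 0.898^2 + 1.354^2 + 0.271^2)
uc = sqrt(2.769805)
uc = 1.6643

1.6643


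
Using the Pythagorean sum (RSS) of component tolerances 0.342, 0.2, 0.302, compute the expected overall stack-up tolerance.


RSS = sqrt(0.342^2 + 0.2^2 + 0.302^2)
= sqrt(0.248168)
= 0.4982

0.4982


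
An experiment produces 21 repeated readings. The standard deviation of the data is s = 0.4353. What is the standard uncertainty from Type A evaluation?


u_A = s / sqrt(n)
u_A = 0.4353 / sqrt(21)
u_A = 0.4353 / 4.5825757
u_A = 0.0950

0.0950


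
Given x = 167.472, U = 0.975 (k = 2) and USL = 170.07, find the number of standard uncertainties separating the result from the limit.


u = U / k = 0.975 / 2 = 0.4875
margin = |USL - x| = |170.07 - 167.472| = 2.598
z = margin / u = 2.598 / 0.4875
z = 5.3292

5.3292


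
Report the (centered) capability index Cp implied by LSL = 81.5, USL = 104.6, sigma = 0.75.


Cp = (USL - LSL) / (6 * sigma)
= (104.6 - 81.5) / (6 * 0.75)
= 23.1000 / 4.5000
= 5.1333

5.1333


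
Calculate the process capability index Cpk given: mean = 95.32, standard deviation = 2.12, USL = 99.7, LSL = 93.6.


Cpu = (USL - mean) / (3*sigma) = (99.7 - 95.32) / (3*2.12) = 0.6887
Cpl = (mean - LSL) / (3*sigma) = (95.32 - 93.6) / (3*2.12) = 0.2704
Cpk = min(Cpu, Cpl) = 0.2704

0.2704


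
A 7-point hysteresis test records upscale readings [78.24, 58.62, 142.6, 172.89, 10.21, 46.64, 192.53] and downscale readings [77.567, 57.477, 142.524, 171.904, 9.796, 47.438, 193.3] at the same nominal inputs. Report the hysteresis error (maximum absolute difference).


|78.24 - 77.567| = 0.6730
|58.62 - 57.477| = 1.1430
|142.6 - 142.524| = 0.0760
|172.89 - 171.904| = 0.9860
|10.21 - 9.796| = 0.4140
|46.64 - 47.438| = 0.7980
|192.53 - 193.3| = 0.7700
hysteresis = max(diffs) = 1.1430

1.1430


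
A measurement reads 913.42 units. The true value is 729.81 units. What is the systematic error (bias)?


Systematic error = measured - true
= 913.42 - 729.81
= 183.6100

183.6100


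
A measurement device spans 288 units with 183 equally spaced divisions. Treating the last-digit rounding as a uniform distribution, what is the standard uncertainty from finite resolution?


resolution = range / divisions
resolution = 288 / 183 = 1.5737705
u_res = resolution / (2*sqrt(3))
u_res = 1.5737705 / 3.4641016
u_res = 0.4543

0.4543


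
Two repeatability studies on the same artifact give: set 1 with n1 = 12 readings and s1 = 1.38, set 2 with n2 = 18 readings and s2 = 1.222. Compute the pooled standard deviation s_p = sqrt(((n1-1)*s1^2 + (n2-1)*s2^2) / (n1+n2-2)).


s_p = sqrt(((n1-1)*s1^2 + (n2-1)*s2^2) / (n1+n2-2))
numerator = (12-1)*1.38^2 + (18-1)*1.222^2 = 20.9484 + 25.385828 = 46.334228
denominator = 12 + 18 - 2 = 28
s_p^2 = 46.334228 / 28 = 1.6547939
s_p = sqrt(1.6547939) = 1.2864

1.2864


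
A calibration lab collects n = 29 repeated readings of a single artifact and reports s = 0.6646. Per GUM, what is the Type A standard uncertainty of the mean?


u_A = s / sqrt(n)
u_A = 0.6646 / sqrt(29)
u_A = 0.6646 / 5.3851648
u_A = 0.1234

0.1234


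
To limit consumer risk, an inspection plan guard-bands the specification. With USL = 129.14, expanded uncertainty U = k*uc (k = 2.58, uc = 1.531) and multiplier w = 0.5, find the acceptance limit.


U = k * uc = 2.58 * 1.531 = 3.94998
guard band g = w * U = 0.5 * 3.94998 = 1.97499
AL = USL - g = 129.14 - 1.97499
AL = 127.1650

127.1650


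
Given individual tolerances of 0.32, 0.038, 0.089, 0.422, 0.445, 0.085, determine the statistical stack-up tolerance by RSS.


RSS = sqrt(0.32^2 + 0.038^2 + 0.089^2 + 0.422^2 + 0.445^2 + 0.085^2)
= sqrt(0.495099)
= 0.7036

0.7036


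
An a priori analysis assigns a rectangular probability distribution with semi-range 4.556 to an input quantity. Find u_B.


u_B = half_width / sqrt(3)
u_B = 4.556 / 1.7320508
u_B = 2.6304

2.6304


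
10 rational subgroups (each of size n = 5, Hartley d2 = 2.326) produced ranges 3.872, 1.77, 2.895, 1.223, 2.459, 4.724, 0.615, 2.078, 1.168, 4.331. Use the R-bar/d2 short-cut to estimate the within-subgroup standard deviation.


R_bar = (3.872 + 1.77 + 2.895 + 1.223 + 2.459 + 4.724 + 0.615 + 2.078 + 1.168 + 4.331) / 10
R_bar = 25.135 / 10 = 2.5135
sigma_hat = R_bar / d2 = 2.5135 / 2.326 = 1.0806

1.0806


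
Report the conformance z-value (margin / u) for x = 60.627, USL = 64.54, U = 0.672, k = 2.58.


u = U / k = 0.672 / 2.58 = 0.26046512
margin = |USL - x| = |64.54 - 60.627| = 3.913
z = margin / u = 3.913 / 0.26046512
z = 15.0231

15.0231


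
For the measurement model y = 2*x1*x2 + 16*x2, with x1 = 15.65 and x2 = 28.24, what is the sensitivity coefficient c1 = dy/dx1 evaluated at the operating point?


y = 2*x1*x2 + 16*x2
dy/dx1 = 2*x2
Evaluate at x2 = 28.24: c1 = 2 * 28.24
c1 = 56.4800

56.4800


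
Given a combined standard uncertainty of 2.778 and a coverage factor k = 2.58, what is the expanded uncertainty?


U = k * uc
U = 2.58 * 2.778
U = 7.1672

7.1672


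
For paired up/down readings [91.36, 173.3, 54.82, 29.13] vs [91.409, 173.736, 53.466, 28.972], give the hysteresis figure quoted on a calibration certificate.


|91.36 - 91.409| = 0.0490
|173.3 - 173.736| = 0.4360
|54.82 - 53.466| = 1.3540
|29.13 - 28.972| = 0.1580
hysteresis = max(diffs) = 1.3540

1.3540


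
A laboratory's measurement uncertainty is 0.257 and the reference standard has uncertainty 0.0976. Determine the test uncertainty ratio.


TUR = u_lab / u_ref
= 0.257 / 0.0976
= 2.6332

2.6332


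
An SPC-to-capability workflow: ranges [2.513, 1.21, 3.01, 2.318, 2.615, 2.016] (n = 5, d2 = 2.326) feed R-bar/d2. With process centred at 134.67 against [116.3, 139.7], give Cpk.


R_bar = (2.513 + 1.21 + 3.01 + 2.318 + 2.615 + 2.016) / 6 = 2.2803333
sigma = R_bar / d2 = 2.2803333 / 2.326 = 0.98036685
Cp = (USL - LSL)/(6*sigma) = (139.7 - 116.3)/(6*0.98036685) = 3.9781
Cpu = (139.7 - 134.67)/(3*0.98036685) = 1.7102
Cpl = (134.67 - 116.3)/(3*0.98036685) = 6.2460
Cpk = min(Cpu, Cpl) = 1.7102

1.7102


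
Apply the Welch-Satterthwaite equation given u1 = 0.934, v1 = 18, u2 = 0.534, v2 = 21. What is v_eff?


uc = sqrt(u1^2 + u2^2) = sqrt(0.934^2 + 0.534^2) = 1.0758773
v_eff = uc^4 / (u1^4/v1 + u2^4/v2)
= 1.0758773^4 / (0.934^4/18 + 0.534^4/21)
= 1.3398339 / 0.046150148
v_eff = 29.0321

29.0321


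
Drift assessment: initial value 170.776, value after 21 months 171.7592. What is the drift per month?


rate = (v2 - v1) / months
= (171.7592 - 170.776) / 21
= 0.9832 / 21
= 0.0468

0.0468


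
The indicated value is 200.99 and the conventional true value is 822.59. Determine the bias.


Systematic error = measured - true
= 200.99 - 822.59
= -621.6000

-621.6000


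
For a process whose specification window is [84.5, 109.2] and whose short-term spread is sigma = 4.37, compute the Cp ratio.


Cp = (USL - LSL) / (6 * sigma)
= (109.2 - 84.5) / (6 * 4.37)
= 24.7000 / 26.2200
= 0.9420

0.9420


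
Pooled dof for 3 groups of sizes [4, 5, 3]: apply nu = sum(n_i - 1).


nu = sum_i (n_i - 1)
nu = ((4 - 1) + (5 - 1) + (3 - 1))
nu = 3 + 4 + 2
nu = 9

9


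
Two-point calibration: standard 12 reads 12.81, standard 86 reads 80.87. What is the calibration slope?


slope = (y2 - y1) / (x2 - x1)
= (80.87 - 12.81) / (86 - 12)
= 68.0600 / 74
= 0.9197

0.9197


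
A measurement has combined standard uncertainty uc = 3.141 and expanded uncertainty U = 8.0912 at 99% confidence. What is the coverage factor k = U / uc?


k = U / uc
k = 8.0912 / 3.141
k = 2.576

2.576


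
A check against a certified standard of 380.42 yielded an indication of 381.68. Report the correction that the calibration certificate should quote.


Correction = standard - reading
= 380.42 - 381.68
= -1.2600

-1.2600


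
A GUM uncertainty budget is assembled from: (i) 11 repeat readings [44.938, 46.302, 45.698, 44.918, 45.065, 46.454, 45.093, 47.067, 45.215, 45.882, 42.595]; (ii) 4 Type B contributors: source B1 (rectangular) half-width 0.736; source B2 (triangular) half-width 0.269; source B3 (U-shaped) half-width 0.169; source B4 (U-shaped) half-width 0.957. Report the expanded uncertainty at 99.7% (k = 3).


mean = (44.938 + 46.302 + 45.698 + 44.918 + 45.065 + 46.454 + 45.093 + 47.067 + 45.215 + 45.882 + 42.595) / 11 = 45.38427273
s = sqrt(sum((x - mean)^2)/(n-1)) = 1.1651742
u_A = s / sqrt(n) = 1.1651742 / sqrt(11) = 0.35131324
u_B1 = 0.736 / sqrt(3) = 0.4249298
u_B2 = 0.269 / sqrt(6) = 0.10981879
u_B3 = 0.169 / sqrt(2) = 0.11950105
u_B4 = 0.957 / sqrt(2) = 0.67670119
uc = sqrt(0.35131324^2 + 0.4249298^2 + 0.10981879^2 + 0.11950105^2 + 0.67670119^2) = 0.88783529
U = k * uc = 3 * 0.88783529
U = 2.6635

2.6635


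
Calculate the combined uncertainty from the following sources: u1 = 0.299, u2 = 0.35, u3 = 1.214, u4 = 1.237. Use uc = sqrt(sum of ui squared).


uc = sqrt(0.299^2 + 0.35^2 + 1.214^2 + 1.237^2)
uc = sqrt(3.215866)
uc = 1.7933

1.7933


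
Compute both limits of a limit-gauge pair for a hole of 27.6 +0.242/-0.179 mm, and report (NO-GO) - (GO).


GO = nominal - lower_tol (smallest hole = maximum material condition)
GO = 27.6 - 0.179 = 27.421
NO-GO = nominal + upper_tol (largest hole = least material condition)
NO-GO = 27.6 + 0.242 = 27.842
spread = NO-GO - GO = 27.842 - 27.421 = 0.4210

0.4210


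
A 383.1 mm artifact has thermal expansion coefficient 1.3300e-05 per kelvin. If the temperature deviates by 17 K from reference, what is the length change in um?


dL = L * alpha * dT
= 383.1 * 1.3300e-05 * 17
= 0.0866189 mm
dL_um = 0.0866189 * 1000 = 86.6189 um

86.6189


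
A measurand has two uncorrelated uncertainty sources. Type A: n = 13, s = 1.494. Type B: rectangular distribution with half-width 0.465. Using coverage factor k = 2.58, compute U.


u_A = s / sqrt(n) = 1.494 / sqrt(13) = 0.41436105
u_B = half_width / sqrt(3) = 0.465 / sqrt(3) = 0.26846788
uc = sqrt(u_A^2 + u_B^2) = sqrt(0.41436105^2 + 0.26846788^2) = 0.49373078
U = k * uc = 2.58 * 0.49373078
U = 1.2738

1.2738


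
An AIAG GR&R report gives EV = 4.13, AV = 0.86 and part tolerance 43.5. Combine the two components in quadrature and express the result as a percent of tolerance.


GRR = sqrt(EV^2 + AV^2) = sqrt(4.13^2 + 0.86^2) = 4.2185898
%GRR = GRR / tol * 100 = 4.2185898 / 43.5 * 100
%GRR = 9.6979

9.6979


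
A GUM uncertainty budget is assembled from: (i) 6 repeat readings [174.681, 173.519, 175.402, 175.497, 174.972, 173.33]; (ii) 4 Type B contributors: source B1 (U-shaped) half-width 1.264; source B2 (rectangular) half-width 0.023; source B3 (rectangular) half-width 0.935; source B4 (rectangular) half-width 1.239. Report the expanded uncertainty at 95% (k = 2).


mean = (174.681 + 173.519 + 175.402 + 175.497 + 174.972 + 173.33) / 6 = 174.5668333
s = sqrt(sum((x - mean)^2)/(n-1)) = 0.93462493
u_A = s / sqrt(n) = 0.93462493 / sqrt(6) = 0.38155903
u_B1 = 1.264 / sqrt(2) = 0.89378297
u_B2 = 0.023 / sqrt(3) = 0.013279056
u_B3 = 0.935 / sqrt(3) = 0.5398225
u_B4 = 1.239 / sqrt(3) = 0.71533698
uc = sqrt(0.38155903^2 + 0.89378297^2 + 0.013279056^2 + 0.5398225^2 + 0.71533698^2) = 1.3220162
U = k * uc = 2 * 1.3220162
U = 2.6440

2.6440


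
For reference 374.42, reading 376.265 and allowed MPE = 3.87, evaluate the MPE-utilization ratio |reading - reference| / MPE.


e = indication - reference = 376.265 - 374.42 = 1.8450
|e| = 1.8450
ratio = |e| / MPE = 1.8450 / 3.87
ratio = 0.4767

0.4767


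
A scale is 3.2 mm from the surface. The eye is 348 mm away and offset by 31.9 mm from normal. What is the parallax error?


error = h * offset / d
= 3.2 * 31.9 / 348
= 0.2933

0.2933


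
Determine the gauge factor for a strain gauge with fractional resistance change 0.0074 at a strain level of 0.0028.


GF = (dR/R) / epsilon
= 0.0074 / 0.0028
= 2.6429

2.6429


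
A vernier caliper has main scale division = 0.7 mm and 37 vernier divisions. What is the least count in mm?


LC = MSD / n_div
= 0.7 / 37
= 0.0189

0.0189


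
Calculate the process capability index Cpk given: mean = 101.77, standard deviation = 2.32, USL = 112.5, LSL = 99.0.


Cpu = (USL - mean) / (3*sigma) = (112.5 - 101.77) / (3*2.32) = 1.5417
Cpl = (mean - LSL) / (3*sigma) = (101.77 - 99.0) / (3*2.32) = 0.3980
Cpk = min(Cpu, Cpl) = 0.3980

0.3980


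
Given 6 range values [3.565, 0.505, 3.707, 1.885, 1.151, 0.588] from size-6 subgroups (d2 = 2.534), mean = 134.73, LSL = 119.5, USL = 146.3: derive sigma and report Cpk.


R_bar = (3.565 + 0.505 + 3.707 + 1.885 + 1.151 + 0.588) / 6 = 1.9001667
sigma = R_bar / d2 = 1.9001667 / 2.534 = 0.74986847
Cp = (USL - LSL)/(6*sigma) = (146.3 - 119.5)/(6*0.74986847) = 5.9566
Cpu = (146.3 - 134.73)/(3*0.74986847) = 5.1431
Cpl = (134.73 - 119.5)/(3*0.74986847) = 6.7701
Cpk = min(Cpu, Cpl) = 5.1431

5.1431


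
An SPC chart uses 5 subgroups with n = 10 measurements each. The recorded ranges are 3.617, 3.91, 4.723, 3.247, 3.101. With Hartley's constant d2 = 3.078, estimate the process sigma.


R_bar = (3.617 + 3.91 + 4.723 + 3.247 + 3.101) / 5
R_bar = 18.598 / 5 = 3.7196
sigma_hat = R_bar / d2 = 3.7196 / 3.078 = 1.2084

1.2084


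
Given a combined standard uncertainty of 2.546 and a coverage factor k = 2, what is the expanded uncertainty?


U = k * uc
U = 2 * 2.546
U = 5.0920

5.0920


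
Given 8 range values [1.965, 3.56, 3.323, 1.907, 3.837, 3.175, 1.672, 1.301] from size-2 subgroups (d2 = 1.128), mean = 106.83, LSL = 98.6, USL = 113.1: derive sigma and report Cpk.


R_bar = (1.965 + 3.56 + 3.323 + 1.907 + 3.837 + 3.175 + 1.672 + 1.301) / 8 = 2.5925
sigma = R_bar / d2 = 2.5925 / 1.128 = 2.2983156
Cp = (USL - LSL)/(6*sigma) = (113.1 - 98.6)/(6*2.2983156) = 1.0515
Cpu = (113.1 - 106.83)/(3*2.2983156) = 0.9094
Cpl = (106.83 - 98.6)/(3*2.2983156) = 1.1936
Cpk = min(Cpu, Cpl) = 0.9094

0.9094


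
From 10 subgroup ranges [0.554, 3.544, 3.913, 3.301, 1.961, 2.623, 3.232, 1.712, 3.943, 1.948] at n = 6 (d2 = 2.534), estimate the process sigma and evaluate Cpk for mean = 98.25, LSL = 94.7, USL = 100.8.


R_bar = (0.554 + 3.544 + 3.913 + 3.301 + 1.961 + 2.623 + 3.232 + 1.712 + 3.943 + 1.948) / 10 = 2.6731
sigma = R_bar / d2 = 2.6731 / 2.534 = 1.0548934
Cp = (USL - LSL)/(6*sigma) = (100.8 - 94.7)/(6*1.0548934) = 0.9638
Cpu = (100.8 - 98.25)/(3*1.0548934) = 0.8058
Cpl = (98.25 - 94.7)/(3*1.0548934) = 1.1218
Cpk = min(Cpu, Cpl) = 0.8058

0.8058


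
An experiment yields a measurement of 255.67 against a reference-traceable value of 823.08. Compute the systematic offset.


Systematic error = measured - true
= 255.67 - 823.08
= -567.4100

-567.4100


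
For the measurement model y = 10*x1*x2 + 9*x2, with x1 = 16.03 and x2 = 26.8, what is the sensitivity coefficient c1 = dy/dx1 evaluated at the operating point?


y = 10*x1*x2 + 9*x2
dy/dx1 = 10*x2
Evaluate at x2 = 26.8: c1 = 10 * 26.8
c1 = 268.0000

268.0000


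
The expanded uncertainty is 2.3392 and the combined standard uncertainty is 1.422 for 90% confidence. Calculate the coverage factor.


k = U / uc
k = 2.3392 / 1.422
k = 1.645

1.645


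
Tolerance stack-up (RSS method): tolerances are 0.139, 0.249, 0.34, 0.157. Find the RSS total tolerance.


RSS = sqrt(0.139^2 + 0.249^2 + 0.34^2 + 0.157^2)
= sqrt(0.221571)
= 0.4707

0.4707


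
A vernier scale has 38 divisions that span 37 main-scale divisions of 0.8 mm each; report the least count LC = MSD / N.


LC = MSD / n_div
= 0.8 / 38
= 0.0211

0.0211


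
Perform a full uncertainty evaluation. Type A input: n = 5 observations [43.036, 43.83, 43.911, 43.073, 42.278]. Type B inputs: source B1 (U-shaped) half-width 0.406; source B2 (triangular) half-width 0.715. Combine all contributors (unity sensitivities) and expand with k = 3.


mean = (43.036 + 43.83 + 43.911 + 43.073 + 42.278) / 5 = 43.2256
s = sqrt(sum((x - mean)^2)/(n-1)) = 0.66937531
u_A = s / sqrt(n) = 0.66937531 / sqrt(5) = 0.29935374
u_B1 = 0.406 / sqrt(2) = 0.28708535
u_B2 = 0.715 / sqrt(6) = 0.29189753
uc = sqrt(0.29935374^2 + 0.28708535^2 + 0.29189753^2) = 0.50718323
U = k * uc = 3 * 0.50718323
U = 1.5215

1.5215


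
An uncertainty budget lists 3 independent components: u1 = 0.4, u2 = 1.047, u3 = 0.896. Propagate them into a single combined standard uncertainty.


uc = sqrt(0.4^2 + 1.047^2 + 0.896^2)
uc = sqrt(2.059025)
uc = 1.4349

1.4349


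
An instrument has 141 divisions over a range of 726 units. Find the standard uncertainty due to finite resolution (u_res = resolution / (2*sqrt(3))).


resolution = range / divisions
resolution = 726 / 141 = 5.1489362
u_res = resolution / (2*sqrt(3))
u_res = 5.1489362 / 3.4641016
u_res = 1.4864

1.4864


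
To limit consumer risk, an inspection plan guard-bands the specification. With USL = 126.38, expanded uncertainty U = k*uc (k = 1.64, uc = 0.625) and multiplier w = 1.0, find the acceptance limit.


U = k * uc = 1.64 * 0.625 = 1.025
guard band g = w * U = 1.0 * 1.025 = 1.025
AL = USL - g = 126.38 - 1.025
AL = 125.3550

125.3550


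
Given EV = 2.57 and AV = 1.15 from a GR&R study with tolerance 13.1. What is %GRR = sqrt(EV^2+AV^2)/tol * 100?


GRR = sqrt(EV^2 + AV^2) = sqrt(2.57^2 + 1.15^2) = 2.8155639
%GRR = GRR / tol * 100 = 2.8155639 / 13.1 * 100
%GRR = 21.4929

21.4929


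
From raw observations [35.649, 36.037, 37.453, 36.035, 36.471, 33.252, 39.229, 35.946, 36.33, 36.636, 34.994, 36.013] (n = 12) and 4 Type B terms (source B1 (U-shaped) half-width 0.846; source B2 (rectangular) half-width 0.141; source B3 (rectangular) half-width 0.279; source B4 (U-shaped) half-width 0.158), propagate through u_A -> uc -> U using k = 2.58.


mean = (35.649 + 36.037 + 37.453 + 36.035 + 36.471 + 33.252 + 39.229 + 35.946 + 36.33 + 36.636 + 34.994 + 36.013) / 12 = 36.17041667
s = sqrt(sum((x - mean)^2)/(n-1)) = 1.4018431
u_A = s / sqrt(n) = 1.4018431 / sqrt(12) = 0.40467725
u_B1 = 0.846 / sqrt(2) = 0.59821234
u_B2 = 0.141 / sqrt(3) = 0.081406388
u_B3 = 0.279 / sqrt(3) = 0.16108073
u_B4 = 0.158 / sqrt(2) = 0.11172287
uc = sqrt(0.40467725^2 + 0.59821234^2 + 0.081406388^2 + 0.16108073^2 + 0.11172287^2) = 0.75277997
U = k * uc = 2.58 * 0.75277997
U = 1.9422

1.9422


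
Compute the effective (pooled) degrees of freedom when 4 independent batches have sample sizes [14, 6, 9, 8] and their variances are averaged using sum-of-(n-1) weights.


nu = sum_i (n_i - 1)
nu = ((14 - 1) + (6 - 1) + (9 - 1) + (8 - 1))
nu = 13 + 5 + 8 + 7
nu = 33

33


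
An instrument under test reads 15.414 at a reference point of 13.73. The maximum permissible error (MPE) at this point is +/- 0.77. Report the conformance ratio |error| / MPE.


e = indication - reference = 15.414 - 13.73 = 1.6840
|e| = 1.6840
ratio = |e| / MPE = 1.6840 / 0.77
ratio = 2.1870

2.1870


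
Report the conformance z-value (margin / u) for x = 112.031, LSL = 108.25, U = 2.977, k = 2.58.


u = U / k = 2.977 / 2.58 = 1.153876
margin = |LSL - x| = |108.25 - 112.031| = 3.781
z = margin / u = 3.781 / 1.153876
z = 3.2768

3.2768


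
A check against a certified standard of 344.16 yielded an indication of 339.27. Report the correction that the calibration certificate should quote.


Correction = standard - reading
= 344.16 - 339.27
= 4.8900

4.8900


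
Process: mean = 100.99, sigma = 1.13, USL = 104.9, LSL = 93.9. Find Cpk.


Cpu = (USL - mean) / (3*sigma) = (104.9 - 100.99) / (3*1.13) = 1.1534
Cpl = (mean - LSL) / (3*sigma) = (100.99 - 93.9) / (3*1.13) = 2.0914
Cpk = min(Cpu, Cpl) = 1.1534

1.1534


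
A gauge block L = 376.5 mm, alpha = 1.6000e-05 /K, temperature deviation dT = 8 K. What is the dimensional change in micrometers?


dL = L * alpha * dT
= 376.5 * 1.6000e-05 * 8
= 0.0481920 mm
dL_um = 0.0481920 * 1000 = 48.1920 um

48.1920


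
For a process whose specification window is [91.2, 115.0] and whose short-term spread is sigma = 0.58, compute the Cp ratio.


Cp = (USL - LSL) / (6 * sigma)
= (115.0 - 91.2) / (6 * 0.58)
= 23.8000 / 3.4800
= 6.8391

6.8391


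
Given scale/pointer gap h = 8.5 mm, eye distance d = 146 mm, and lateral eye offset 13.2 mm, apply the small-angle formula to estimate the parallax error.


error = h * offset / d
= 8.5 * 13.2 / 146
= 0.7685

0.7685


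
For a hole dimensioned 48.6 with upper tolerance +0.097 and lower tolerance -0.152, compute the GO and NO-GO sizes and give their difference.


GO = nominal - lower_tol (smallest hole = maximum material condition)
GO = 48.6 - 0.152 = 48.448
NO-GO = nominal + upper_tol (largest hole = least material condition)
NO-GO = 48.6 + 0.097 = 48.697
spread = NO-GO - GO = 48.697 - 48.448 = 0.2490

0.2490


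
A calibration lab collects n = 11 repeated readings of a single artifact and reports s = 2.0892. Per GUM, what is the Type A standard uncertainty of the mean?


u_A = s / sqrt(n)
u_A = 2.0892 / sqrt(11)
u_A = 2.0892 / 3.3166248
u_A = 0.6299

0.6299


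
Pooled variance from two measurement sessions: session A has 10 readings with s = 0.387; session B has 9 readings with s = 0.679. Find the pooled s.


s_p = sqrt(((n1-1)*s1^2 + (n2-1)*s2^2) / (n1+n2-2))
numerator = (10-1)*0.387^2 + (9-1)*0.679^2 = 1.347921 + 3.688328 = 5.036249
denominator = 10 + 9 - 2 = 17
s_p^2 = 5.036249 / 17 = 0.29624994
s_p = sqrt(0.29624994) = 0.5443

0.5443


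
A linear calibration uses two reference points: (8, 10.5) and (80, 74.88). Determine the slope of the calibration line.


slope = (y2 - y1) / (x2 - x1)
= (74.88 - 10.5) / (80 - 8)
= 64.3800 / 72
= 0.8942

0.8942


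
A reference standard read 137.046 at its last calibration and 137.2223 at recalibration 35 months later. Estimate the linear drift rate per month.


rate = (v2 - v1) / months
= (137.2223 - 137.046) / 35
= 0.1763 / 35
= 0.0050

0.0050


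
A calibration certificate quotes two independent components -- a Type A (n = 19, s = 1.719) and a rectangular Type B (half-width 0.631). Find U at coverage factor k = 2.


u_A = s / sqrt(n) = 1.719 / sqrt(19) = 0.39436565
u_B = half_width / sqrt(3) = 0.631 / sqrt(3) = 0.36430802
uc = sqrt(u_A^2 + u_B^2) = sqrt(0.39436565^2 + 0.36430802^2) = 0.53688416
U = k * uc = 2 * 0.53688416
U = 1.0738

1.0738


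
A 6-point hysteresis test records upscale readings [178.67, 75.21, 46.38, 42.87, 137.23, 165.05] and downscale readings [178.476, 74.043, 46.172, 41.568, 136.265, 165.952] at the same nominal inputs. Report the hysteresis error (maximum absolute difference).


|178.67 - 178.476| = 0.1940
|75.21 - 74.043| = 1.1670
|46.38 - 46.172| = 0.2080
|42.87 - 41.568| = 1.3020
|137.23 - 136.265| = 0.9650
|165.05 - 165.952| = 0.9020
hysteresis = max(diffs) = 1.3020

1.3020


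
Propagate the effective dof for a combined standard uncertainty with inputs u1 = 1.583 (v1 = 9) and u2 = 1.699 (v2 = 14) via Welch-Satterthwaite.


uc = sqrt(u1^2 + u2^2) = sqrt(1.583^2 + 1.699^2) = 2.3221736
v_eff = uc^4 / (u1^4/v1 + u2^4/v2)
= 2.3221736^4 / (1.583^4/9 + 1.699^4/14)
= 29.078951 / 1.2928961
v_eff = 22.4913

22.4913


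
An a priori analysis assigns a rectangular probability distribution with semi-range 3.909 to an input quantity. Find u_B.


u_B = half_width / sqrt(3)
u_B = 3.909 / 1.7320508
u_B = 2.2569

2.2569


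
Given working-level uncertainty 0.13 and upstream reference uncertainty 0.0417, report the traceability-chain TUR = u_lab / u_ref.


TUR = u_lab / u_ref
= 0.13 / 0.0417
= 3.1175

3.1175


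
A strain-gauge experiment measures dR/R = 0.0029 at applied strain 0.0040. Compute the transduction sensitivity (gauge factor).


GF = (dR/R) / epsilon
= 0.0029 / 0.0040
= 0.7250

0.7250


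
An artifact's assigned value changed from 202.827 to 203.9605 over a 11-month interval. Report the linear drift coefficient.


rate = (v2 - v1) / months
= (203.9605 - 202.827) / 11
= 1.1335 / 11
= 0.1030

0.1030


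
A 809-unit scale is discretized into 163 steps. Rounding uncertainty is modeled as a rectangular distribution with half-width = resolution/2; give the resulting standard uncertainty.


resolution = range / divisions
resolution = 809 / 163 = 4.9631902
u_res = resolution / (2*sqrt(3))
u_res = 4.9631902 / 3.4641016
u_res = 1.4327

1.4327


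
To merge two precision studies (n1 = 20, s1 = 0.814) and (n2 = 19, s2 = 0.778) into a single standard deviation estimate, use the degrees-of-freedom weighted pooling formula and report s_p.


s_p = sqrt(((n1-1)*s1^2 + (n2-1)*s2^2) / (n1+n2-2))
numerator = (20-1)*0.814^2 + (19-1)*0.778^2 = 12.589324 + 10.895112 = 23.484436
denominator = 20 + 19 - 2 = 37
s_p^2 = 23.484436 / 37 = 0.63471449
s_p = sqrt(0.63471449) = 0.7967

0.7967


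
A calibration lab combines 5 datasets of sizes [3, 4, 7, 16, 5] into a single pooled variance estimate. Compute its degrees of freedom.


nu = sum_i (n_i - 1)
nu = ((3 - 1) + (4 - 1) + (7 - 1) + (16 - 1) + (5 - 1))
nu = 2 + 3 + 6 + 15 + 4
nu = 30

30


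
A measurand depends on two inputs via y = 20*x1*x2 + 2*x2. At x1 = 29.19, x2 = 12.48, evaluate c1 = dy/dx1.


y = 20*x1*x2 + 2*x2
dy/dx1 = 20*x2
Evaluate at x2 = 12.48: c1 = 20 * 12.48
c1 = 249.6000

249.6000


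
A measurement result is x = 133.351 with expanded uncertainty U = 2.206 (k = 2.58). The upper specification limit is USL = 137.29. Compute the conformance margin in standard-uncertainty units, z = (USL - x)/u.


u = U / k = 2.206 / 2.58 = 0.85503876
margin = |USL - x| = |137.29 - 133.351| = 3.939
z = margin / u = 3.939 / 0.85503876
z = 4.6068

4.6068


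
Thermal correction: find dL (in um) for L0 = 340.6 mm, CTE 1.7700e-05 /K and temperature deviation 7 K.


dL = L * alpha * dT
= 340.6 * 1.7700e-05 * 7
= 0.0422003 mm
dL_um = 0.0422003 * 1000 = 42.2003 um

42.2003


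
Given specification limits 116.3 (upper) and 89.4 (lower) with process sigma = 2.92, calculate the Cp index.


Cp = (USL - LSL) / (6 * sigma)
= (116.3 - 89.4) / (6 * 2.92)
= 26.9000 / 17.5200
= 1.5354

1.5354


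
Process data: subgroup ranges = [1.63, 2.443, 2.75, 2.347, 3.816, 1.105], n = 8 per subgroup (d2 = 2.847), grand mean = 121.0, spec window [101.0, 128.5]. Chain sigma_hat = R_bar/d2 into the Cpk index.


R_bar = (1.63 + 2.443 + 2.75 + 2.347 + 3.816 + 1.105) / 6 = 2.3485
sigma = R_bar / d2 = 2.3485 / 2.847 = 0.82490341
Cp = (USL - LSL)/(6*sigma) = (128.5 - 101.0)/(6*0.82490341) = 5.5562
Cpu = (128.5 - 121.0)/(3*0.82490341) = 3.0307
Cpl = (121.0 - 101.0)/(3*0.82490341) = 8.0818
Cpk = min(Cpu, Cpl) = 3.0307

3.0307


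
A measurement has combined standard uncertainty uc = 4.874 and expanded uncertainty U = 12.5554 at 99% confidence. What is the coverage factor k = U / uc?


k = U / uc
k = 12.5554 / 4.874
k = 2.576

2.576


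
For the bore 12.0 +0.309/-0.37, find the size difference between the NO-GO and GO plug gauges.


GO = nominal - lower_tol (smallest hole = maximum material condition)
GO = 12.0 - 0.37 = 11.63
NO-GO = nominal + upper_tol (largest hole = least material condition)
NO-GO = 12.0 + 0.309 = 12.309
spread = NO-GO - GO = 12.309 - 11.63 = 0.6790

0.6790


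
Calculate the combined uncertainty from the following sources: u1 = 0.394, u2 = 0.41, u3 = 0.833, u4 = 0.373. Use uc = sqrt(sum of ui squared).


uc = sqrt(0.394^2 + 0.41^2 + 0.833^2 + 0.373^2)
uc = sqrt(1.156354)
uc = 1.0753

1.0753


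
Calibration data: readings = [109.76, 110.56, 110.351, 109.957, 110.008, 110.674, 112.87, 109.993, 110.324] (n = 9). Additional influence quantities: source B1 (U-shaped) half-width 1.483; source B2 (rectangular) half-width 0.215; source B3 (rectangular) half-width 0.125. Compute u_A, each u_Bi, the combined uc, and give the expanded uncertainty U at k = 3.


mean = (109.76 + 110.56 + 110.351 + 109.957 + 110.008 + 110.674 + 112.87 + 109.993 + 110.324) / 9 = 110.4996667
s = sqrt(sum((x - mean)^2)/(n-1)) = 0.93845045
u_A = s / sqrt(n) = 0.93845045 / sqrt(9) = 0.31281682
u_B1 = 1.483 / sqrt(2) = 1.0486394
u_B2 = 0.215 / sqrt(3) = 0.12413031
u_B3 = 0.125 / sqrt(3) = 0.072168784
uc = sqrt(0.31281682^2 + 1.0486394^2 + 0.12413031^2 + 0.072168784^2) = 1.1036828
U = k * uc = 3 * 1.1036828
U = 3.3110

3.3110


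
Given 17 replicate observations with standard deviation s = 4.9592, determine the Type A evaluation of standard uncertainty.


u_A = s / sqrt(n)
u_A = 4.9592 / sqrt(17)
u_A = 4.9592 / 4.1231056
u_A = 1.2028

1.2028


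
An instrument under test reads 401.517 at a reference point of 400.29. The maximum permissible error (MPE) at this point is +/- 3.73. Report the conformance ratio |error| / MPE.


e = indication - reference = 401.517 - 400.29 = 1.2270
|e| = 1.2270
ratio = |e| / MPE = 1.2270 / 3.73
ratio = 0.3290

0.3290


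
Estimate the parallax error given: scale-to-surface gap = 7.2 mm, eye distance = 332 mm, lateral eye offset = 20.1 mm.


error = h * offset / d
= 7.2 * 20.1 / 332
= 0.4359

0.4359


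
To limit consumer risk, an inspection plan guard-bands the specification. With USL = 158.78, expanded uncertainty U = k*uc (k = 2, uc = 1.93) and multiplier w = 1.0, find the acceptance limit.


U = k * uc = 2 * 1.93 = 3.86
guard band g = w * U = 1.0 * 3.86 = 3.86
AL = USL - g = 158.78 - 3.86
AL = 154.9200

154.9200


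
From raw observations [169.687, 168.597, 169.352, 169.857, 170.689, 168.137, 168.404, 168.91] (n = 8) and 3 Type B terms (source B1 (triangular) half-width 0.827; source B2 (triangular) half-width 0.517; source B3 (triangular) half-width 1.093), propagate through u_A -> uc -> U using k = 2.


mean = (169.687 + 168.597 + 169.352 + 169.857 + 170.689 + 168.137 + 168.404 + 168.91) / 8 = 169.204125
s = sqrt(sum((x - mean)^2)/(n-1)) = 0.85525275
u_A = s / sqrt(n) = 0.85525275 / sqrt(8) = 0.30237751
u_B1 = 0.827 / sqrt(6) = 0.33762134
u_B2 = 0.517 / sqrt(6) = 0.21106437
u_B3 = 1.093 / sqrt(6) = 0.44621538
uc = sqrt(0.30237751^2 + 0.33762134^2 + 0.21106437^2 + 0.44621538^2) = 0.67013182
U = k * uc = 2 * 0.67013182
U = 1.3403

1.3403


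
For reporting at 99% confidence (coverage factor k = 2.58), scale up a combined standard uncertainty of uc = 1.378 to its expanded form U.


U = k * uc
U = 2.58 * 1.378
U = 3.5552

3.5552


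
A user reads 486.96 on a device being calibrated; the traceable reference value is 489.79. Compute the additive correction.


Correction = standard - reading
= 489.79 - 486.96
= 2.8300

2.8300


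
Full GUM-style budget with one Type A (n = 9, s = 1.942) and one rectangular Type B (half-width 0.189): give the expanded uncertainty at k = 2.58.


u_A = s / sqrt(n) = 1.942 / sqrt(9) = 0.64733333
u_B = half_width / sqrt(3) = 0.189 / sqrt(3) = 0.1091192
uc = sqrt(u_A^2 + u_B^2) = sqrt(0.64733333^2 + 0.1091192^2) = 0.65646587
U = k * uc = 2.58 * 0.65646587
U = 1.6937

1.6937


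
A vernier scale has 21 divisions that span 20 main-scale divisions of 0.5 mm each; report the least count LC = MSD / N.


LC = MSD / n_div
= 0.5 / 21
= 0.0238

0.0238


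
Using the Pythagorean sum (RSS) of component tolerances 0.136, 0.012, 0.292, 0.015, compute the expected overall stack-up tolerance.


RSS = sqrt(0.136^2 + 0.012^2 + 0.292^2 + 0.015^2)
= sqrt(0.104129)
= 0.3227

0.3227


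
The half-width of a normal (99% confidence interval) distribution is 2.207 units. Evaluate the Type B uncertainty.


u_B = half_width / 2.576
u_B = 2.207 / 2.576
u_B = 0.8568

0.8568


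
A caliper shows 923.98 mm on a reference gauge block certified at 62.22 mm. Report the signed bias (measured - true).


Systematic error = measured - true
= 923.98 - 62.22
= 861.7600

861.7600


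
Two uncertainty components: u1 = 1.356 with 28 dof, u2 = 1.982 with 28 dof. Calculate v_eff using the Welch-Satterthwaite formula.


uc = sqrt(u1^2 + u2^2) = sqrt(1.356^2 + 1.982^2) = 2.4014704
v_eff = uc^4 / (u1^4/v1 + u2^4/v2)
= 2.4014704^4 / (1.356^4/28 + 1.982^4/28)
= 33.258982 / 0.67188141
v_eff = 49.5013

49.5013


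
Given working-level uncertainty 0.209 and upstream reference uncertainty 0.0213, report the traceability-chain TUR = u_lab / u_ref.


TUR = u_lab / u_ref
= 0.209 / 0.0213
= 9.8122

9.8122


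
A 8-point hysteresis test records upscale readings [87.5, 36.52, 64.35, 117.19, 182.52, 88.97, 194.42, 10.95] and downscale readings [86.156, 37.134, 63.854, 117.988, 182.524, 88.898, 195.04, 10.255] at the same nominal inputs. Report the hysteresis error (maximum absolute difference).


|87.5 - 86.156| = 1.3440
|36.52 - 37.134| = 0.6140
|64.35 - 63.854| = 0.4960
|117.19 - 117.988| = 0.7980
|182.52 - 182.524| = 0.0040
|88.97 - 88.898| = 0.0720
|194.42 - 195.04| = 0.6200
|10.95 - 10.255| = 0.6950
hysteresis = max(diffs) = 1.3440

1.3440


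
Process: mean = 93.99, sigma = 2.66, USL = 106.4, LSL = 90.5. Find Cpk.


Cpu = (USL - mean) / (3*sigma) = (106.4 - 93.99) / (3*2.66) = 1.5551
Cpl = (mean - LSL) / (3*sigma) = (93.99 - 90.5) / (3*2.66) = 0.4373
Cpk = min(Cpu, Cpl) = 0.4373

0.4373


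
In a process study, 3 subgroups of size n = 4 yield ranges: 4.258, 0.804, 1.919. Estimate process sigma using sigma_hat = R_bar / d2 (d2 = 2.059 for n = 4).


R_bar = (4.258 + 0.804 + 1.919) / 3
R_bar = 6.981 / 3 = 2.327
sigma_hat = R_bar / d2 = 2.327 / 2.059 = 1.1302

1.1302


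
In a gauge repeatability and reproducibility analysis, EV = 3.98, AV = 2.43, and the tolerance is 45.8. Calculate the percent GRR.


GRR = sqrt(EV^2 + AV^2) = sqrt(3.98^2 + 2.43^2) = 4.6631856
%GRR = GRR / tol * 100 = 4.6631856 / 45.8 * 100
%GRR = 10.1816

10.1816


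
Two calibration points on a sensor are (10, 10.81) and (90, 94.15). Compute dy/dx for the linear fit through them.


slope = (y2 - y1) / (x2 - x1)
= (94.15 - 10.81) / (90 - 10)
= 83.3400 / 80
= 1.0417

1.0417


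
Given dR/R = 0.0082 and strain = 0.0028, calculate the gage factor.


GF = (dR/R) / epsilon
= 0.0082 / 0.0028
= 2.9286

2.9286


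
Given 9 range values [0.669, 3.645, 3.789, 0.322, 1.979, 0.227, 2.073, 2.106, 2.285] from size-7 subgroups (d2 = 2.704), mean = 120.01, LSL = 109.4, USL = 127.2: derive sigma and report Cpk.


R_bar = (0.669 + 3.645 + 3.789 + 0.322 + 1.979 + 0.227 + 2.073 + 2.106 + 2.285) / 9 = 1.8994444
sigma = R_bar / d2 = 1.8994444 / 2.704 = 0.70245725
Cp = (USL - LSL)/(6*sigma) = (127.2 - 109.4)/(6*0.70245725) = 4.2233
Cpu = (127.2 - 120.01)/(3*0.70245725) = 3.4118
Cpl = (120.01 - 109.4)/(3*0.70245725) = 5.0347
Cpk = min(Cpu, Cpl) = 3.4118

3.4118


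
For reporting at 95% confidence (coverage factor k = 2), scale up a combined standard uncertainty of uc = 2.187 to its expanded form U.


U = k * uc
U = 2 * 2.187
U = 4.3740

4.3740


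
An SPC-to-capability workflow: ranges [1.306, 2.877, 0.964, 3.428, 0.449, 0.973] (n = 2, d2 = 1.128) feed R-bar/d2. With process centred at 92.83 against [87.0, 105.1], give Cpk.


R_bar = (1.306 + 2.877 + 0.964 + 3.428 + 0.449 + 0.973) / 6 = 1.6661667
sigma = R_bar / d2 = 1.6661667 / 1.128 = 1.4770981
Cp = (USL - LSL)/(6*sigma) = (105.1 - 87.0)/(6*1.4770981) = 2.0423
Cpu = (105.1 - 92.83)/(3*1.4770981) = 2.7689
Cpl = (92.83 - 87.0)/(3*1.4770981) = 1.3156
Cpk = min(Cpu, Cpl) = 1.3156

1.3156


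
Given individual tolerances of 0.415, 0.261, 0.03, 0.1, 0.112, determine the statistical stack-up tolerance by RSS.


RSS = sqrt(0.415^2 + 0.261^2 + 0.03^2 + 0.1^2 + 0.112^2)
= sqrt(0.26379)
= 0.5136

0.5136


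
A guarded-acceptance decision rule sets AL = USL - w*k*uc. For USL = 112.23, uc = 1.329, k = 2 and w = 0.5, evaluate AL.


U = k * uc = 2 * 1.329 = 2.658
guard band g = w * U = 0.5 * 2.658 = 1.329
AL = USL - g = 112.23 - 1.329
AL = 110.9010

110.9010


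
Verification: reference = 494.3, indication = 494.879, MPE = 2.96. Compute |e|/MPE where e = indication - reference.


e = indication - reference = 494.879 - 494.3 = 0.5790
|e| = 0.5790
ratio = |e| / MPE = 0.5790 / 2.96
ratio = 0.1956

0.1956


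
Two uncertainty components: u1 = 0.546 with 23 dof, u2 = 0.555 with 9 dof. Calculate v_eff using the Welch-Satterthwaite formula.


uc = sqrt(u1^2 + u2^2) = sqrt(0.546^2 + 0.555^2) = 0.77855058
v_eff = uc^4 / (u1^4/v1 + u2^4/v2)
= 0.77855058^4 / (0.546^4/23 + 0.555^4/9)
= 0.36740692 / 0.014406206
v_eff = 25.5034

25.5034


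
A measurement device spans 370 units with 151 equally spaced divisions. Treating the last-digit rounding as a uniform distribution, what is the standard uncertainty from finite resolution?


resolution = range / divisions
resolution = 370 / 151 = 2.4503311
u_res = resolution / (2*sqrt(3))
u_res = 2.4503311 / 3.4641016
u_res = 0.7073

0.7073


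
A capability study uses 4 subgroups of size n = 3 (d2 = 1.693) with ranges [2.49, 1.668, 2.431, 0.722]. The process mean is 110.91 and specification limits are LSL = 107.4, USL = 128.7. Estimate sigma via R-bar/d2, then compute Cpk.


R_bar = (2.49 + 1.668 + 2.431 + 0.722) / 4 = 1.82775
sigma = R_bar / d2 = 1.82775 / 1.693 = 1.0795924
Cp = (USL - LSL)/(6*sigma) = (128.7 - 107.4)/(6*1.0795924) = 3.2883
Cpu = (128.7 - 110.91)/(3*1.0795924) = 5.4928
Cpl = (110.91 - 107.4)/(3*1.0795924) = 1.0837
Cpk = min(Cpu, Cpl) = 1.0837

1.0837


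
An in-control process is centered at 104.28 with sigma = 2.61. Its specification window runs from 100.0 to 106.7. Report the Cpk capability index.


Cpu = (USL - mean) / (3*sigma) = (106.7 - 104.28) / (3*2.61) = 0.3091
Cpl = (mean - LSL) / (3*sigma) = (104.28 - 100.0) / (3*2.61) = 0.5466
Cpk = min(Cpu, Cpl) = 0.3091

0.3091


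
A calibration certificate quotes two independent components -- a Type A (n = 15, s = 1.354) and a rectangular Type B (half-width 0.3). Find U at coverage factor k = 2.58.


u_A = s / sqrt(n) = 1.354 / sqrt(15) = 0.3496013
u_B = half_width / sqrt(3) = 0.3 / sqrt(3) = 0.17320508
uc = sqrt(u_A^2 + u_B^2) = sqrt(0.3496013^2 + 0.17320508^2) = 0.39015519
U = k * uc = 2.58 * 0.39015519
U = 1.0066

1.0066


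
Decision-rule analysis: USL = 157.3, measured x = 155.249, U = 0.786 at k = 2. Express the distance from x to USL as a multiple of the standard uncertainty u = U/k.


u = U / k = 0.786 / 2 = 0.393
margin = |USL - x| = |157.3 - 155.249| = 2.051
z = margin / u = 2.051 / 0.393
z = 5.2188

5.2188


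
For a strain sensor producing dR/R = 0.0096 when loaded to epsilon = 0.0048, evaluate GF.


GF = (dR/R) / epsilon
= 0.0096 / 0.0048
= 2.0000

2.0000


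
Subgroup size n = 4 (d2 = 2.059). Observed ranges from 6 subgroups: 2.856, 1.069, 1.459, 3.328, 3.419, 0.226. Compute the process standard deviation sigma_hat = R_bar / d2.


R_bar = (2.856 + 1.069 + 1.459 + 3.328 + 3.419 + 0.226) / 6
R_bar = 12.357 / 6 = 2.0595
sigma_hat = R_bar / d2 = 2.0595 / 2.059 = 1.0002

1.0002


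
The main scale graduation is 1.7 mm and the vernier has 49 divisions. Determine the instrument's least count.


LC = MSD / n_div
= 1.7 / 49
= 0.0347

0.0347


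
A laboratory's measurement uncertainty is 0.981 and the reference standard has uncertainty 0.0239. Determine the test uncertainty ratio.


TUR = u_lab / u_ref
= 0.981 / 0.0239
= 41.0460

41.0460


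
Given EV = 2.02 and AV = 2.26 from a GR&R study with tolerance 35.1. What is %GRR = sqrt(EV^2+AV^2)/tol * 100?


GRR = sqrt(EV^2 + AV^2) = sqrt(2.02^2 + 2.26^2) = 3.0311714
%GRR = GRR / tol * 100 = 3.0311714 / 35.1 * 100
%GRR = 8.6358

8.6358


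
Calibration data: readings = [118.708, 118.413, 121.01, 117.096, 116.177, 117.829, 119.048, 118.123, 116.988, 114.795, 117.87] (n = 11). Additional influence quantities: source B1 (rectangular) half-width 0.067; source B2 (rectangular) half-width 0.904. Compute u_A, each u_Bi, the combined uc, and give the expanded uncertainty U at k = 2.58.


mean = (118.708 + 118.413 + 121.01 + 117.096 + 116.177 + 117.829 + 119.048 + 118.123 + 116.988 + 114.795 + 117.87) / 11 = 117.8233636
s = sqrt(sum((x - mean)^2)/(n-1)) = 1.6119869
u_A = s / sqrt(n) = 1.6119869 / sqrt(11) = 0.48603234
u_B1 = 0.067 / sqrt(3) = 0.038682468
u_B2 = 0.904 / sqrt(3) = 0.52192464
uc = sqrt(0.48603234^2 + 0.038682468^2 + 0.52192464^2) = 0.71423322
U = k * uc = 2.58 * 0.71423322
U = 1.8427

1.8427
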